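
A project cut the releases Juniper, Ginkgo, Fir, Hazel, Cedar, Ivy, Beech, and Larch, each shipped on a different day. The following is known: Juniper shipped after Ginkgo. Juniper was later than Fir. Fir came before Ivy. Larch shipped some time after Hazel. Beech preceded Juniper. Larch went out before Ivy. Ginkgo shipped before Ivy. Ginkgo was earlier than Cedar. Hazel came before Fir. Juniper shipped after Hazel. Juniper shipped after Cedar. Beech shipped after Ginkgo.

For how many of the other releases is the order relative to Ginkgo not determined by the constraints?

Forced after Ginkgo: Beech, Cedar, Ivy, and Juniper.
That leaves Fir, Hazel, and Larch with no forced order relative to Ginkgo — 3.

3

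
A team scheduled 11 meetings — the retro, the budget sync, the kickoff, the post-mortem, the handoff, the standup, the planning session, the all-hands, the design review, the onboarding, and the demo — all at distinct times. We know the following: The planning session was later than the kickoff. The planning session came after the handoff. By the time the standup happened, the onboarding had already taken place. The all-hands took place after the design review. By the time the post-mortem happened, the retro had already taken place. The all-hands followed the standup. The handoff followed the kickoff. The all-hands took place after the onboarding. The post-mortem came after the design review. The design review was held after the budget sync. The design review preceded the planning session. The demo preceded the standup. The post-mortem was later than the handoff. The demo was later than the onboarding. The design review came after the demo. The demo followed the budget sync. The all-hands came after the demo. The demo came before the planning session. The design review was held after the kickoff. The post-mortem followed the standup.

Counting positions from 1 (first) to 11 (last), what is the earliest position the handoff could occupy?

2

The kickoff must come before the handoff — 1 forced predecessor.
Nothing else is forced ahead of the handoff, so its earliest slot is position 1 + 1 = 2.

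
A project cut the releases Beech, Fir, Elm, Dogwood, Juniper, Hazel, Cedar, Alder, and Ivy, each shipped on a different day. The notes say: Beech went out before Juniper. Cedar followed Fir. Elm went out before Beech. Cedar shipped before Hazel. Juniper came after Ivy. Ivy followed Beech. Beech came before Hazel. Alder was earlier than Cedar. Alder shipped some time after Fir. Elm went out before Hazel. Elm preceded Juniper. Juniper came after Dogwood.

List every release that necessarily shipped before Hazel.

Alder, Beech, Cedar, Elm, Fir

Directly stated before Hazel: Beech, Cedar, and Elm.
Alder reaches Hazel via Alder → Cedar → Hazel.
Fir reaches Hazel via Fir → Cedar → Hazel.
No chain forces Juniper (or any of the others) ahead of Hazel.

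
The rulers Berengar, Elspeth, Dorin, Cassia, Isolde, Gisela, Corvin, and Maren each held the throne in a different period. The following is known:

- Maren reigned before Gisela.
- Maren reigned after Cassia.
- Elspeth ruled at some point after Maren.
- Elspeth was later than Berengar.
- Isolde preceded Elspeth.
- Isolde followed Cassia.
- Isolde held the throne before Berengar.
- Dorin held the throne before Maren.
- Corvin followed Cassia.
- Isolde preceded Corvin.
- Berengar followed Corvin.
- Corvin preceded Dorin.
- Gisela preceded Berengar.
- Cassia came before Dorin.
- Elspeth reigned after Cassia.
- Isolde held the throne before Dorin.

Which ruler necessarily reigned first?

Cassia has a chain of constraints placing them before every other ruler, so Cassia must be first.

Cassia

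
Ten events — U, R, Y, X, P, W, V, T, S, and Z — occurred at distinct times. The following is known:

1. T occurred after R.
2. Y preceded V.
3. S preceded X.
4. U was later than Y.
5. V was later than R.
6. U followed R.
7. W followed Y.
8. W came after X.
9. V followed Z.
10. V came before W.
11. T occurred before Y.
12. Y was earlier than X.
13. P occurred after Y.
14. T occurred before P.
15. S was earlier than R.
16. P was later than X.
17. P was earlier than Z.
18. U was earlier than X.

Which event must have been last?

W

Every other event has a chain of constraints placing it before W, so W is last.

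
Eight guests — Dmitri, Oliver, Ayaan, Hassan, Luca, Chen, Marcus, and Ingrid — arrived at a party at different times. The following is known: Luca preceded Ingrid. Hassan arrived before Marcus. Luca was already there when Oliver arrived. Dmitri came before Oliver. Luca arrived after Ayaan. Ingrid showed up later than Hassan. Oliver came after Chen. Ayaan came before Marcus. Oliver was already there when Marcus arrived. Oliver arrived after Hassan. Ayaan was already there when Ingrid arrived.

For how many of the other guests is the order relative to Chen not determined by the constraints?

5

Forced after Chen: Marcus and Oliver.
That leaves Ayaan, Dmitri, Hassan, Ingrid, and Luca with no forced order relative to Chen — 5.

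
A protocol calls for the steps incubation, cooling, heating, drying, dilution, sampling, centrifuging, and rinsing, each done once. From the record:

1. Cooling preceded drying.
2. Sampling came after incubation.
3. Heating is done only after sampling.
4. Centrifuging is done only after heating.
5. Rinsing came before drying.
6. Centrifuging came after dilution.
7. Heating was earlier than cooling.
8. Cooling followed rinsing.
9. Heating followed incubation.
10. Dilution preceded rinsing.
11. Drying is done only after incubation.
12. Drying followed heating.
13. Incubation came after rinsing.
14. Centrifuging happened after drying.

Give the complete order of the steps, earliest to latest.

dilution, rinsing, incubation, sampling, heating, cooling, drying, centrifuging

The constraints fix every adjacent pair, so only one ordering works:
dilution → rinsing → incubation → sampling → heating → cooling → drying → centrifuging.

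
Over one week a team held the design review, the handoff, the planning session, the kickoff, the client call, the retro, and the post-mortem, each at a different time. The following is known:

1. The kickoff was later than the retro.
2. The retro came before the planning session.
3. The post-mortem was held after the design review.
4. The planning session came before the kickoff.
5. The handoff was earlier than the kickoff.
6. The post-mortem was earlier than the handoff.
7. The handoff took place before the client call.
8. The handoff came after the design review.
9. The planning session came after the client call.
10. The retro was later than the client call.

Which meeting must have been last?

Every other meeting has a chain of constraints placing it before the kickoff, so the kickoff is last.

the kickoff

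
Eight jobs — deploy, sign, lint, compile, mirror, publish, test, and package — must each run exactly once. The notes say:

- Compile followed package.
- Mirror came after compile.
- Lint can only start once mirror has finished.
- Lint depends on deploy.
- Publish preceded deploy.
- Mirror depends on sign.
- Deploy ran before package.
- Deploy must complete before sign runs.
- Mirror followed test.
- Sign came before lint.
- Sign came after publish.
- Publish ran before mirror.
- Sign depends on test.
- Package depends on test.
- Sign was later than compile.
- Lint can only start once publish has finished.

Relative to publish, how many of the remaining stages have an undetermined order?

1

Forced after publish: compile, deploy, lint, mirror, package, and sign.
That leaves test with no forced order relative to publish — 1.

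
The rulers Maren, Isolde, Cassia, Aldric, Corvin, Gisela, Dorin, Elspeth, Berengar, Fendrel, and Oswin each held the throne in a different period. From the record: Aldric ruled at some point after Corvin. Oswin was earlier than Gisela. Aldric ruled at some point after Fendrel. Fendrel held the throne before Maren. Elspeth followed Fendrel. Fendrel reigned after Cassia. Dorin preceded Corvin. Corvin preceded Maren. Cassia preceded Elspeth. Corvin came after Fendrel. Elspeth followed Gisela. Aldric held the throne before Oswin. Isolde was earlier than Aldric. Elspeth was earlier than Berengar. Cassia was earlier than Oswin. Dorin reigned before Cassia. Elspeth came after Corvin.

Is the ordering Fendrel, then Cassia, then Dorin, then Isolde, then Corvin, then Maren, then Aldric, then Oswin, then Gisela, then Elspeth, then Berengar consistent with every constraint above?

no

The constraints require Cassia before Fendrel, but in the proposed sequence Fendrel appears ahead of Cassia. That one violation is enough.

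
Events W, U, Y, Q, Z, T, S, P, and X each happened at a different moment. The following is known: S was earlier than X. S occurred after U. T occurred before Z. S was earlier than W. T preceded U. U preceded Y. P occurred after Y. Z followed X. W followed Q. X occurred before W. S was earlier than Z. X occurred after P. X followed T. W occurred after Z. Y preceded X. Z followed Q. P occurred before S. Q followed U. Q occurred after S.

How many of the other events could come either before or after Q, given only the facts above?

Forced before Q: P, S, T, U, and Y; forced after Q: W and Z.
That leaves X with no forced order relative to Q — 1.

1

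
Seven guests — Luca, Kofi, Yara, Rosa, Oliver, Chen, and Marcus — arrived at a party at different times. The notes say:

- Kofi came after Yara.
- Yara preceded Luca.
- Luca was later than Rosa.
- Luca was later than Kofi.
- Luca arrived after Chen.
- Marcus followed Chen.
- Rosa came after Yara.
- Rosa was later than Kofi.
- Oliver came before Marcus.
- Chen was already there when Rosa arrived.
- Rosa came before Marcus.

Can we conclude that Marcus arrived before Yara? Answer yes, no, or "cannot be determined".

no

Tracing the constraints gives Yara → Rosa → Marcus, so Yara must come before Marcus.
That means Marcus cannot be before Yara.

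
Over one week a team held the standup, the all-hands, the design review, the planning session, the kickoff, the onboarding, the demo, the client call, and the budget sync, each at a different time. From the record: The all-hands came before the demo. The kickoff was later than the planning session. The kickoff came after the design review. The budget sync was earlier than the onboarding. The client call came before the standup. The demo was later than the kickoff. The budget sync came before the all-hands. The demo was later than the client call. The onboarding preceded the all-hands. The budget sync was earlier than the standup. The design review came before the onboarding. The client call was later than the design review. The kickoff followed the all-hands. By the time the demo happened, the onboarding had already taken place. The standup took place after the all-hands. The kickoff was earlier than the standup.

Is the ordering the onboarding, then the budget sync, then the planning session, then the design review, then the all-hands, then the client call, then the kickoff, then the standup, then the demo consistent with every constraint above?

no

The constraints require the budget sync before the onboarding, but in the proposed sequence the onboarding appears ahead of the budget sync. That one violation is enough.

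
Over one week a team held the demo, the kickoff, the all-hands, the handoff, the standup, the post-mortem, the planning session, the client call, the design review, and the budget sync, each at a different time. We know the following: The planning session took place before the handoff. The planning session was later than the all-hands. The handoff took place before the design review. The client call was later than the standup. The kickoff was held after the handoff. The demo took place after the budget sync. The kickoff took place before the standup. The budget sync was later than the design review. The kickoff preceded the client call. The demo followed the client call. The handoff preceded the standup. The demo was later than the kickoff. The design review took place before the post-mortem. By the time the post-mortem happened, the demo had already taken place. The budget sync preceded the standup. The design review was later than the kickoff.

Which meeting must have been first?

The all-hands has a chain of constraints placing it before every other meeting, so the all-hands must be first.

the all-hands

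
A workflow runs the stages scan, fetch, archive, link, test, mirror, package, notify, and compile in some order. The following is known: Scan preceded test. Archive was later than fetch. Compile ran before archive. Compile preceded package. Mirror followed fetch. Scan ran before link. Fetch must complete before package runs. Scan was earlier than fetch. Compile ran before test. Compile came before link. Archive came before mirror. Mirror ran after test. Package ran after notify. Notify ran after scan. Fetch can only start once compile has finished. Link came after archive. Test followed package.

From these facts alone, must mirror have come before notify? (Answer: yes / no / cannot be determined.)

Tracing the constraints gives notify → package → test → mirror, so notify must come before mirror.
That means mirror cannot be before notify.

no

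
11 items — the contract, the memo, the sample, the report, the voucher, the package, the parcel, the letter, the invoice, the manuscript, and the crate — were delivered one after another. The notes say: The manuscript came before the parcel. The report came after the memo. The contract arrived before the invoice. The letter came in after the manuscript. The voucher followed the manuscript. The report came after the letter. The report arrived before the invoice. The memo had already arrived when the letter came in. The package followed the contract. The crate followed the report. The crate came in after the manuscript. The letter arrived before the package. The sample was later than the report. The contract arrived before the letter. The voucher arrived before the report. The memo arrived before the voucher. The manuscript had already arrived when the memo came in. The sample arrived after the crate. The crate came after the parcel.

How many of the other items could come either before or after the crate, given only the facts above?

2

Forced before the crate: the contract, the letter, the manuscript, the memo, the parcel, the report, and the voucher; forced after the crate: the sample.
That leaves the invoice and the package with no forced order relative to the crate — 2.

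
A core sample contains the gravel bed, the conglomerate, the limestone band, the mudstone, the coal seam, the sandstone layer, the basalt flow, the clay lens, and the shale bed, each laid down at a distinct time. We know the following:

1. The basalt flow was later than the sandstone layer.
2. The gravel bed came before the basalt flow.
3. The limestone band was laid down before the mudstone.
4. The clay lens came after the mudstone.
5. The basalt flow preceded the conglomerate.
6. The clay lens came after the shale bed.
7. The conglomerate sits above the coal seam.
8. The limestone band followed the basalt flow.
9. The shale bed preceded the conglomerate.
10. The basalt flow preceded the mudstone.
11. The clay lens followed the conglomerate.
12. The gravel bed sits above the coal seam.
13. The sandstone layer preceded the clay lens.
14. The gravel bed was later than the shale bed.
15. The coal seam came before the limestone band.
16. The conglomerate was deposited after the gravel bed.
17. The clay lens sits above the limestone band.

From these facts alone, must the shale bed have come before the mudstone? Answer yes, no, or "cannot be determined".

yes

Chain the constraints: the shale bed → the gravel bed → the basalt flow → the mudstone. Each link is directly stated, so the shale bed comes before the mudstone.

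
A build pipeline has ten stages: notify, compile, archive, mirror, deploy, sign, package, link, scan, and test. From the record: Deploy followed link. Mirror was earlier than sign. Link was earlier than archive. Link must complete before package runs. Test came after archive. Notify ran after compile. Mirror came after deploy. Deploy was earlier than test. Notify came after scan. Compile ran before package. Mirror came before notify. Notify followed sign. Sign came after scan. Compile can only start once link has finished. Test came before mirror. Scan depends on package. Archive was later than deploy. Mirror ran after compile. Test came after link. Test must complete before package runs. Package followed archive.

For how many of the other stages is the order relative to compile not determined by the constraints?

3

Forced before compile: link; forced after compile: mirror, notify, package, scan, and sign.
That leaves archive, deploy, and test with no forced order relative to compile — 3.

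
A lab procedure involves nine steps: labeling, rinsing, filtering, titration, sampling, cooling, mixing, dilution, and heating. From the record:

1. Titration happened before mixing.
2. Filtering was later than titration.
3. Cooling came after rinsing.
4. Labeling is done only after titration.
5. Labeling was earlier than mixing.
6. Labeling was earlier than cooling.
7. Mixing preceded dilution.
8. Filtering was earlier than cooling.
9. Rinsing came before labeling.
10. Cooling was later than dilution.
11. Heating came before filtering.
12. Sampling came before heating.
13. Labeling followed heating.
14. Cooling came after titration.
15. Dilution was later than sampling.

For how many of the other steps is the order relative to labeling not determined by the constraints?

1

Forced before labeling: heating, rinsing, sampling, and titration; forced after labeling: cooling, dilution, and mixing.
That leaves filtering with no forced order relative to labeling — 1.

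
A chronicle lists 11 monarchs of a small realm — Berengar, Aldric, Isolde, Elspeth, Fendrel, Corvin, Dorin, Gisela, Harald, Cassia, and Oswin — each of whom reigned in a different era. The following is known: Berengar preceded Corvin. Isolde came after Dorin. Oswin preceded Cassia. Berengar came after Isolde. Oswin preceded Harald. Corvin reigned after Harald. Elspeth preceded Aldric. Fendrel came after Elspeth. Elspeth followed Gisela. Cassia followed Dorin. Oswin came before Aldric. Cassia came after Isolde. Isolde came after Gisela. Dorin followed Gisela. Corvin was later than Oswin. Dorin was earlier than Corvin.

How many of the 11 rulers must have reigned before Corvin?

6

Directly stated before Corvin: Berengar, Dorin, Harald, and Oswin.
Gisela reaches Corvin via Gisela → Dorin → Corvin.
Isolde reaches Corvin via Isolde → Berengar → Corvin.
That's Berengar, Dorin, Gisela, Harald, Isolde, and Oswin — 6 in all.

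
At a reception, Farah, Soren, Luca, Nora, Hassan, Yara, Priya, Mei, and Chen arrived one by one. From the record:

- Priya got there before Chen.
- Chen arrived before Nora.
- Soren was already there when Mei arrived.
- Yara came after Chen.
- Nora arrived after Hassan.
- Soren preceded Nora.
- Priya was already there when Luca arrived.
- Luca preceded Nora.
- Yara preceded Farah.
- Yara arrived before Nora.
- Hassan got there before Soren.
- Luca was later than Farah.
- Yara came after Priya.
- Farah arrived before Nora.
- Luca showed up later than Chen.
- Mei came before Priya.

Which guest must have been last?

Nora

Every other guest has a chain of constraints placing them before Nora, so Nora is last.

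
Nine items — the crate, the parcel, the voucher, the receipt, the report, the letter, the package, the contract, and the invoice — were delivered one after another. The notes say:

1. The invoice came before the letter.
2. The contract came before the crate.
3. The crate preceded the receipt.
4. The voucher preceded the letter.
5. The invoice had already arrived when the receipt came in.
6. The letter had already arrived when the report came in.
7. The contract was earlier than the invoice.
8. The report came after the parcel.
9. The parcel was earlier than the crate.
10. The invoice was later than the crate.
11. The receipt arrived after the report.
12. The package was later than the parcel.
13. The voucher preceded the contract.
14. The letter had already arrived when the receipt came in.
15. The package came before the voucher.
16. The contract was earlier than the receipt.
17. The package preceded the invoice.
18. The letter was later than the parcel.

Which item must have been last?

Every other item has a chain of constraints placing it before the receipt, so the receipt is last.

the receipt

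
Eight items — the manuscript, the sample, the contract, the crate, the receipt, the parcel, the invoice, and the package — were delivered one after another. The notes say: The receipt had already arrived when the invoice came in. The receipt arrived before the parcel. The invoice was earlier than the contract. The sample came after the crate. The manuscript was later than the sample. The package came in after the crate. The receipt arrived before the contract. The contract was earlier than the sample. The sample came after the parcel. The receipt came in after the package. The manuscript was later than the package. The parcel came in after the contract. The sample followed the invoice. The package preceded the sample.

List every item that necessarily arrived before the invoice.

the crate, the package, the receipt

Directly stated before the invoice: the receipt.
The crate reaches the invoice via the crate → the package → the receipt → the invoice.
The package reaches the invoice via the package → the receipt → the invoice.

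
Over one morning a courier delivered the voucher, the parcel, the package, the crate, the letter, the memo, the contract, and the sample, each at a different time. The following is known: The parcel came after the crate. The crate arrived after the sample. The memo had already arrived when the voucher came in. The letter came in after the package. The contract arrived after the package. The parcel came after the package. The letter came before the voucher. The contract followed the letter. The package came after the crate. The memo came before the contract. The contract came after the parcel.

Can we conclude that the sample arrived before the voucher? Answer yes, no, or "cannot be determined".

yes

Chain the constraints: the sample → the crate → the package → the letter → the voucher. Each link is directly stated, so the sample comes before the voucher.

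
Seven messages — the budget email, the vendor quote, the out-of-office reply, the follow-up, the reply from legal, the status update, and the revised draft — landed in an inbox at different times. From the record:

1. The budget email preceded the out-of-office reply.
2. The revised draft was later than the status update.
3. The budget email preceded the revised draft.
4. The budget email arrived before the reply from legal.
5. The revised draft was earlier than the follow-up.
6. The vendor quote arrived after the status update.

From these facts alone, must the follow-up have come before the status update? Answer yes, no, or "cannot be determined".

no

Tracing the constraints gives the status update → the revised draft → the follow-up, so the status update must come before the follow-up.
That means the follow-up cannot be before the status update.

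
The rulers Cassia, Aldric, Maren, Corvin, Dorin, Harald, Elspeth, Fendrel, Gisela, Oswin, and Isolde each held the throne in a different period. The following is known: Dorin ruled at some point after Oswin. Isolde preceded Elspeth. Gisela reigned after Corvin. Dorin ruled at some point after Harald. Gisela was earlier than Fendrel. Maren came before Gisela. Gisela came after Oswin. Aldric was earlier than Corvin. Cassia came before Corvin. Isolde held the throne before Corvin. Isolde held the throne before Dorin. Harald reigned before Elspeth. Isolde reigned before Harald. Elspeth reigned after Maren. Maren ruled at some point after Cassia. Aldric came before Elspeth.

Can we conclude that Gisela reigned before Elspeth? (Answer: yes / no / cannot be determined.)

cannot be determined

No chain of stated constraints runs from Gisela to Elspeth, and none runs from Elspeth to Gisela either.
So the relative order of Gisela and Elspeth is not fixed by the given facts.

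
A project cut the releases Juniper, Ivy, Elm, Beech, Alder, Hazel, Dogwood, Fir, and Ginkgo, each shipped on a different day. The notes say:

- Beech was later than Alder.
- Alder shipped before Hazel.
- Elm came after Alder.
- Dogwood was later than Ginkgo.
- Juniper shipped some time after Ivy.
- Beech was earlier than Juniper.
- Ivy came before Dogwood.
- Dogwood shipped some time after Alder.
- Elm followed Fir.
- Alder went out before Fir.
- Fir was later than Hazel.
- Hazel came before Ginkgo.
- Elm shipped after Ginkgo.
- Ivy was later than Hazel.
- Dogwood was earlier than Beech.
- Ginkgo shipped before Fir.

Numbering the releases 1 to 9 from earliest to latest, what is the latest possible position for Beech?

Beech must come before Juniper — 1 release forced after it.
Everything else can be placed before Beech in some valid order, so Beech can sit as late as position 9 − 1 = 8.

8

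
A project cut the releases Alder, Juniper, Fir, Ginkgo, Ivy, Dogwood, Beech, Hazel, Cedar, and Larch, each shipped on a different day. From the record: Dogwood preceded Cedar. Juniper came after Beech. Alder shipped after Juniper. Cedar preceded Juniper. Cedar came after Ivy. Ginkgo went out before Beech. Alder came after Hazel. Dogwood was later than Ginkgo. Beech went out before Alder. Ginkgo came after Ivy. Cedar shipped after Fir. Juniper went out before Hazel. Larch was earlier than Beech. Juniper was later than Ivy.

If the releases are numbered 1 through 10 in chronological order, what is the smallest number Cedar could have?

Dogwood, Fir, Ginkgo, and Ivy must all come before Cedar — 4 forced predecessors.
Nothing else is forced ahead of Cedar, so its earliest slot is position 4 + 1 = 5.

5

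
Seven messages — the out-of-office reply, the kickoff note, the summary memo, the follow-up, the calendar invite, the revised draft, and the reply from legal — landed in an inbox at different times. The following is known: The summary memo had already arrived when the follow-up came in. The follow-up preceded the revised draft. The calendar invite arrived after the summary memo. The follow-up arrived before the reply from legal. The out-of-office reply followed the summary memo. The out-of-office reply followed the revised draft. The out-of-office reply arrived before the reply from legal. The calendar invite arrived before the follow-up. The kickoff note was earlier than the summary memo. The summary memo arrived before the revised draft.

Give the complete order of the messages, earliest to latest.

The constraints fix every adjacent pair, so only one ordering works:
the kickoff note → the summary memo → the calendar invite → the follow-up → the revised draft → the out-of-office reply → the reply from legal.

the kickoff note, the summary memo, the calendar invite, the follow-up, the revised draft, the out-of-office reply, the reply from legal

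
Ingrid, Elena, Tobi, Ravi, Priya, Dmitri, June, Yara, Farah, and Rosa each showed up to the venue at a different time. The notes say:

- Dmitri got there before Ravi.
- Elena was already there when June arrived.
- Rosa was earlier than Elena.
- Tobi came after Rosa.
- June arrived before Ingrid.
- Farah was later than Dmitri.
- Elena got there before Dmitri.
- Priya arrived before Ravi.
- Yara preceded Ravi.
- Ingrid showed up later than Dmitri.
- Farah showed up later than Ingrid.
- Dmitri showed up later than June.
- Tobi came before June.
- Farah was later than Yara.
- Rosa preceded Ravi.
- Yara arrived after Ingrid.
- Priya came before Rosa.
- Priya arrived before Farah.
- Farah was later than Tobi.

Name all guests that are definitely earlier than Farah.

Dmitri, Elena, Ingrid, June, Priya, Rosa, Tobi, Yara

Directly stated before Farah: Dmitri, Ingrid, Priya, Tobi, and Yara.
Elena reaches Farah via Elena → Dmitri → Farah.
June reaches Farah via June → Dmitri → Farah.
Rosa reaches Farah via Rosa → Tobi → Farah.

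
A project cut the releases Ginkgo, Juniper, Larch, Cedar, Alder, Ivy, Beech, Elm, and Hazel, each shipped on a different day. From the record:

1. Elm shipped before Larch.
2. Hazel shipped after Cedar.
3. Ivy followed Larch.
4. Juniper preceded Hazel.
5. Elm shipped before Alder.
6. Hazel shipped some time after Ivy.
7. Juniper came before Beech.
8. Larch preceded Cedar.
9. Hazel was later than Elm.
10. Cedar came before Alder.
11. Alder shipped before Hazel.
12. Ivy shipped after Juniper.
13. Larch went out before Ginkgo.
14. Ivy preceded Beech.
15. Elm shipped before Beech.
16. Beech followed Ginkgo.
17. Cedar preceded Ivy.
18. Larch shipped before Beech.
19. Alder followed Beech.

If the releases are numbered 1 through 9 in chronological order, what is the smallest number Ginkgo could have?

Elm and Larch must both come before Ginkgo — 2 forced predecessors.
Nothing else is forced ahead of Ginkgo, so its earliest slot is position 2 + 1 = 3.

3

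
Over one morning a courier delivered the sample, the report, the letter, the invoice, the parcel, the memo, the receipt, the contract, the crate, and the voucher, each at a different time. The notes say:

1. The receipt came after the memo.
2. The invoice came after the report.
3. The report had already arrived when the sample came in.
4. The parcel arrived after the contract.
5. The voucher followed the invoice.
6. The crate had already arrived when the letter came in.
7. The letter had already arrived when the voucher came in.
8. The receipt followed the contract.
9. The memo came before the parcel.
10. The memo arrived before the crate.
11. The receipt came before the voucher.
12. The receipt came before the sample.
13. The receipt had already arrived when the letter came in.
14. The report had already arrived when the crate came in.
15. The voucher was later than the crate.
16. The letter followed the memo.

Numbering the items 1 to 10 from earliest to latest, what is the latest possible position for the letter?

The letter must come before the voucher — 1 item forced after it.
Everything else can be placed before the letter in some valid order, so the letter can sit as late as position 10 − 1 = 9.

9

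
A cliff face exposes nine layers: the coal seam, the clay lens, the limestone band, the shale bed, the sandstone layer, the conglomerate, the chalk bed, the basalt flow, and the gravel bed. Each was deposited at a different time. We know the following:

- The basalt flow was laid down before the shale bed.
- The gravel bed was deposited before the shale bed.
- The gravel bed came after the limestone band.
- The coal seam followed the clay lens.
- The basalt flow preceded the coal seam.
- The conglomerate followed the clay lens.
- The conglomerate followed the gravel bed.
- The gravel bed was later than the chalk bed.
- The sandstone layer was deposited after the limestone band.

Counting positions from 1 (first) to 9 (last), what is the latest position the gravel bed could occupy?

7

The gravel bed must come before the conglomerate and the shale bed — 2 layers forced after it.
Everything else can be placed before the gravel bed in some valid order, so the gravel bed can sit as late as position 9 − 2 = 7.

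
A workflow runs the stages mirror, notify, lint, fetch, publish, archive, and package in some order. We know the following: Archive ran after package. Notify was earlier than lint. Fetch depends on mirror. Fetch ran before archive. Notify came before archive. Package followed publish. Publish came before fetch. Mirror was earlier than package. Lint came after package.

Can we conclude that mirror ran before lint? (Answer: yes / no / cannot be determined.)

yes

Chain the constraints: mirror → package → lint. Each link is directly stated, so mirror comes before lint.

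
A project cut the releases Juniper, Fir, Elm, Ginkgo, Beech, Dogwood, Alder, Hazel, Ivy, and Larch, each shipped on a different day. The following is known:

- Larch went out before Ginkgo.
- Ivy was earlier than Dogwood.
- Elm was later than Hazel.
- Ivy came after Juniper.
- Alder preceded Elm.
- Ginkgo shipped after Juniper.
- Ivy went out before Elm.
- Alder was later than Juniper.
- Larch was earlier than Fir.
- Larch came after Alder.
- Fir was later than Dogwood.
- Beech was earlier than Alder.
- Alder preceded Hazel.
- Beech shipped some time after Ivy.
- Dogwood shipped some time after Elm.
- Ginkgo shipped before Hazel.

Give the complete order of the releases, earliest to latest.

Juniper, Ivy, Beech, Alder, Larch, Ginkgo, Hazel, Elm, Dogwood, Fir

The constraints fix every adjacent pair, so only one ordering works:
Juniper → Ivy → Beech → Alder → Larch → Ginkgo → Hazel → Elm → Dogwood → Fir.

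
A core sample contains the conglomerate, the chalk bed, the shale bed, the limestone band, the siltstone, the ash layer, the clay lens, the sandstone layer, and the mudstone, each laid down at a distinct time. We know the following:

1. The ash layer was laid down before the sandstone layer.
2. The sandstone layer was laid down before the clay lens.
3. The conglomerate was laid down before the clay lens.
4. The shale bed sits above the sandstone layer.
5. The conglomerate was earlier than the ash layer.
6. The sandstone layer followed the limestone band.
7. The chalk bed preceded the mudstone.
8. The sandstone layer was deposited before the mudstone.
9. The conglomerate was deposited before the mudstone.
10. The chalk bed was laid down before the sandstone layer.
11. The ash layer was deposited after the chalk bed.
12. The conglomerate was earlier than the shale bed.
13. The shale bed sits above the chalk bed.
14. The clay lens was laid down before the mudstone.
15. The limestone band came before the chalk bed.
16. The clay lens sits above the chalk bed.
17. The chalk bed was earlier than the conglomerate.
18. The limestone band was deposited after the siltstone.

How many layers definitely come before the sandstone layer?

Directly stated before the sandstone layer: the ash layer, the chalk bed, and the limestone band.
The conglomerate reaches the sandstone layer via the conglomerate → the ash layer → the sandstone layer.
The siltstone reaches the sandstone layer via the siltstone → the limestone band → the sandstone layer.
That's the ash layer, the chalk bed, the conglomerate, the limestone band, and the siltstone — 5 in all.

5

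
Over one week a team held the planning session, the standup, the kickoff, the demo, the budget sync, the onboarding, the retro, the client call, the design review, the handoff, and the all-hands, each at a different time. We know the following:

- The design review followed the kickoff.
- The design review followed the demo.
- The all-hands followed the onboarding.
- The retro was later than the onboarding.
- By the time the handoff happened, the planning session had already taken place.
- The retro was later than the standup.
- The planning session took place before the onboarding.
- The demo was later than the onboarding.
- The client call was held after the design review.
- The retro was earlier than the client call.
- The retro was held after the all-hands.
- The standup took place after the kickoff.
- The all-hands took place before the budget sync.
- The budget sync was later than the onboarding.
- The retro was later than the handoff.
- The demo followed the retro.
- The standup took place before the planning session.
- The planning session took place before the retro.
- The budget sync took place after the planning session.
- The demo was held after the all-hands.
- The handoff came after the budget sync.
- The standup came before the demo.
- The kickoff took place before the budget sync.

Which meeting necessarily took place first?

the kickoff

The kickoff has a chain of constraints placing it before every other meeting, so the kickoff must be first.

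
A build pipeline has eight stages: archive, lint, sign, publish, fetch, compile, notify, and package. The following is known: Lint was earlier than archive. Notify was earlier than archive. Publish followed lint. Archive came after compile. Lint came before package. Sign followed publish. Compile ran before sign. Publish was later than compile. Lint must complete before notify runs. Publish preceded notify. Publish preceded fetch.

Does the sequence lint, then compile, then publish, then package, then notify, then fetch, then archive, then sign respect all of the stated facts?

Check each stated constraint against the proposed order — e.g. lint is ahead of archive; compile is ahead of sign. Every pair is in the required order; nothing is violated.

yes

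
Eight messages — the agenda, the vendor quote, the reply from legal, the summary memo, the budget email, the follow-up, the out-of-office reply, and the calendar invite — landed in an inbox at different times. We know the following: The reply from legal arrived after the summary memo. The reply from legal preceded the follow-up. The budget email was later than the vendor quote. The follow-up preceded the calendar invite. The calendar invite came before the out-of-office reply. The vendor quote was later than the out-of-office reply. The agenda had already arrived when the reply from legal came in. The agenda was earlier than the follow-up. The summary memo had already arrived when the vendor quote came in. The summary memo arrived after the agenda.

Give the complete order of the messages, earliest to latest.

the agenda, the summary memo, the reply from legal, the follow-up, the calendar invite, the out-of-office reply, the vendor quote, the budget email

The constraints fix every adjacent pair, so only one ordering works:
the agenda → the summary memo → the reply from legal → the follow-up → the calendar invite → the out-of-office reply → the vendor quote → the budget email.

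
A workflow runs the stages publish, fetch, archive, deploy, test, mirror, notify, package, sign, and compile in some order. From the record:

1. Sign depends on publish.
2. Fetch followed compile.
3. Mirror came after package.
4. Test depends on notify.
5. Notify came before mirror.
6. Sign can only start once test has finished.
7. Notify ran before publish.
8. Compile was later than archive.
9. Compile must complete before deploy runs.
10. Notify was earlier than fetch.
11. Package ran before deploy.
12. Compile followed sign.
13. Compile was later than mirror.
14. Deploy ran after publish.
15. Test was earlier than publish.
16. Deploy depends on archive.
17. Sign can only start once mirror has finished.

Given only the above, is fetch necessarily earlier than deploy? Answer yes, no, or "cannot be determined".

cannot be determined

No chain of stated constraints runs from fetch to deploy, and none runs from deploy to fetch either.
So the relative order of fetch and deploy is not fixed by the given facts.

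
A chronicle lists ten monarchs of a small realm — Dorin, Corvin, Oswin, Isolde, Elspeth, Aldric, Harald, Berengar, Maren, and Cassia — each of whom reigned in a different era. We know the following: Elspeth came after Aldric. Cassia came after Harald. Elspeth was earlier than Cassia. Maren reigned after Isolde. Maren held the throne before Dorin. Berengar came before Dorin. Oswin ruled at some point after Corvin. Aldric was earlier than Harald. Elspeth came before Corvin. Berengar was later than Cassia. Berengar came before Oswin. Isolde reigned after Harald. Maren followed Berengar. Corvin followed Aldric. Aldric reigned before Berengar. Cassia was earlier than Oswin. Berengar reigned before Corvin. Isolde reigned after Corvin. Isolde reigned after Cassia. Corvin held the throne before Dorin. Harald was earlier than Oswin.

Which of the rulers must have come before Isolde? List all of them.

Aldric, Berengar, Cassia, Corvin, Elspeth, Harald

Directly stated before Isolde: Cassia, Corvin, and Harald.
Aldric reaches Isolde via Aldric → Harald → Isolde.
Berengar reaches Isolde via Berengar → Corvin → Isolde.
Elspeth reaches Isolde via Elspeth → Cassia → Isolde.
No chain forces Oswin (or any of the others) ahead of Isolde.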